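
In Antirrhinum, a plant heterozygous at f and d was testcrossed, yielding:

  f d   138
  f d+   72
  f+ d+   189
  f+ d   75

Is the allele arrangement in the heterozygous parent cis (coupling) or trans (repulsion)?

cis

The two most frequent classes are f+ d+ (189) and f d (138); these are the parental (non-recombinant) types.
So the F1 carried f+ d+ on one chromosome and f d on the other — the recessive alleles are on the same chromosome (cis / coupling).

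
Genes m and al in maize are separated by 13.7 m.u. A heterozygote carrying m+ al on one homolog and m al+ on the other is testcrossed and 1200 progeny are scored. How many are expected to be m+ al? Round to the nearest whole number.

A map distance of 13.7 m.u. corresponds to a recombination frequency of 0.137.
The F1 is m+ al / m al+, so m+ al is a parental gamete class with expected frequency (1 − r)/2 = 0.863/2 = 0.4315.
Expected number = 0.4315 × 1200 = 517.80 ≈ 518.

518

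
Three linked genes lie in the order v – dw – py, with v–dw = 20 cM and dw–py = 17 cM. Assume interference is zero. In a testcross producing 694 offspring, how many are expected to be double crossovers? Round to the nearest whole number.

24

Map distances give recombination frequencies of 0.200 and 0.170 for the two intervals.
With no interference, expected double-crossover frequency = 0.200 × 0.170 = 0.03400.
Expected number = 0.03400 × 694 = 23.60 ≈ 24.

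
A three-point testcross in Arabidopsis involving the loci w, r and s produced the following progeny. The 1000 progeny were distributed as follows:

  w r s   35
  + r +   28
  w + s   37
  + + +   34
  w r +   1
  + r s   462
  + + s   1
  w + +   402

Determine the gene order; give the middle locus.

The two most frequent reciprocal classes, w + + and + r s, are the parental types, so the F1 was w + + / + r s.
The two rarest classes, w r + and + + s, are the double crossovers. Comparing them with the parentals, only the r allele has switched, so r is the middle locus and the order is s – r – w.

r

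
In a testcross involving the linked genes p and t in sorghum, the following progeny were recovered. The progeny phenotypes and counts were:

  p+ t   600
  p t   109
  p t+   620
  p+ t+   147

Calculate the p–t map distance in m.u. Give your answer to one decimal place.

The two most frequent classes, p+ t (600) and p t+ (620), are the parental types, so the F1 was p+ t / p t+.
The recombinant classes are p+ t+ and p t: 147 + 109 = 256.
Recombination frequency = 256/1476 = 0.1734 ≈ 17.3%, i.e. 17.3 m.u.

17.3 m.u.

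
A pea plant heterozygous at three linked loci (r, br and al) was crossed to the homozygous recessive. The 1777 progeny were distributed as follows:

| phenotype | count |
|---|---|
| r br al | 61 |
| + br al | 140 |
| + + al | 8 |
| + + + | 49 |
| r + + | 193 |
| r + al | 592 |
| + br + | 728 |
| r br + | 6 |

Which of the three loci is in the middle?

r

The two most frequent reciprocal classes, + br + and r + al, are the parental types, so the F1 was + br + / r + al.
The two rarest classes, r br + and + + al, are the double crossovers. Comparing them with the parentals, only the r allele has switched, so r is the middle locus and the order is al – r – br.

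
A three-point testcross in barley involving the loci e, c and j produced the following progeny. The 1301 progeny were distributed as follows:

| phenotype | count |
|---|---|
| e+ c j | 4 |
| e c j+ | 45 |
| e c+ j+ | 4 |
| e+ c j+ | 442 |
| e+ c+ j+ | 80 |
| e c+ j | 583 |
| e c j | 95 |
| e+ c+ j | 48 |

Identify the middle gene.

j

The two most frequent reciprocal classes, e c+ j and e+ c j+, are the parental types, so the F1 was e c+ j / e+ c j+.
The two rarest classes, e c+ j+ and e+ c j, are the double crossovers. Comparing them with the parentals, only the j allele has switched, so j is the middle locus and the order is c – j – e.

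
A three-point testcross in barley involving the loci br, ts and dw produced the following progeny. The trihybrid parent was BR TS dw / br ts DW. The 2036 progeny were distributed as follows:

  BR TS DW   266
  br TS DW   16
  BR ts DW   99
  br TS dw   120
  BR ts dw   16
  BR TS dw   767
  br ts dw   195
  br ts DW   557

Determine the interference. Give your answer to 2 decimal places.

0.47

The two rarest classes, BR ts dw and br TS DW, are the double crossovers. Comparing them with the parentals, only the ts allele has switched, so ts is the middle locus and the order is dw – ts – br.
dw–ts: (461 + 32)/2036 = 0.2421; ts–br: (219 + 32)/2036 = 0.1233.
Expected DCO frequency = 0.2421 × 0.1233 ≈ 0.02985; observed = 32/2036 ≈ 0.01572.
Coefficient of coincidence = 0.01572/0.02985 ≈ 0.53; interference = 1 − 0.53 = 0.47.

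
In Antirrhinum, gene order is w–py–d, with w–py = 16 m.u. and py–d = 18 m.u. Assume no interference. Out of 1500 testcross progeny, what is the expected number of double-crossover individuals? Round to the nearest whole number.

43

Map distances give recombination frequencies of 0.160 and 0.180 for the two intervals.
With no interference, expected double-crossover frequency = 0.160 × 0.180 = 0.02880.
Expected number = 0.02880 × 1500 = 43.20 ≈ 43.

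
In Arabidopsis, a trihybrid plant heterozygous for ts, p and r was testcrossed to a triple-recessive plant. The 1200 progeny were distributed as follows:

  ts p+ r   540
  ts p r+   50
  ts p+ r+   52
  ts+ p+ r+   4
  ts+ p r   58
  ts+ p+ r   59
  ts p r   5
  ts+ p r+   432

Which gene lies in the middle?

p

The two most frequent reciprocal classes, ts+ p r+ and ts p+ r, are the parental types, so the F1 was ts+ p r+ / ts p+ r.
The two rarest classes, ts+ p+ r+ and ts p r, are the double crossovers. Comparing them with the parentals, only the p allele has switched, so p is the middle locus and the order is ts – p – r.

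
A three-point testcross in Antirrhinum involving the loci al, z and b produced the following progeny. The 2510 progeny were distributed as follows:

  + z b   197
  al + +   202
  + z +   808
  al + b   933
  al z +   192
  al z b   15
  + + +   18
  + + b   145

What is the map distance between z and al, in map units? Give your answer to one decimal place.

The two most frequent reciprocal classes, al + b and + z +, are the parental types, so the F1 was al + b / + z +.
The two rarest classes, al z b and + + +, are the double crossovers. Comparing them with the parentals, only the z allele has switched, so z is the middle locus and the order is b – z – al.
Crossovers in the z–al interval produce the single-crossover classes + + b and al z + (145 + 192 = 337) plus the double crossovers (33).
RF(z–al) = (337 + 33) / 2510 = 370/2510 = 0.1474 → 14.7 map units.

14.7 map units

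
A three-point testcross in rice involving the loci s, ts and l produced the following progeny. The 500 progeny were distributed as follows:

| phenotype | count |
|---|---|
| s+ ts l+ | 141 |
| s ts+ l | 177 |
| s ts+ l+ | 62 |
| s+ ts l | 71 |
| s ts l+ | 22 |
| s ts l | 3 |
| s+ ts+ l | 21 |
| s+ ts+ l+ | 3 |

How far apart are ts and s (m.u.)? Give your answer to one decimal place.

9.8 m.u.

The two most frequent reciprocal classes, s+ ts l+ and s ts+ l, are the parental types, so the F1 was s+ ts l+ / s ts+ l.
The two rarest classes, s+ ts+ l+ and s ts l, are the double crossovers. Comparing them with the parentals, only the ts allele has switched, so ts is the middle locus and the order is l – ts – s.
Crossovers in the ts–s interval produce the single-crossover classes s ts l+ and s+ ts+ l (22 + 21 = 43) plus the double crossovers (6).
RF(ts–s) = (43 + 6) / 500 = 49/500 = 0.0980 → 9.8 m.u.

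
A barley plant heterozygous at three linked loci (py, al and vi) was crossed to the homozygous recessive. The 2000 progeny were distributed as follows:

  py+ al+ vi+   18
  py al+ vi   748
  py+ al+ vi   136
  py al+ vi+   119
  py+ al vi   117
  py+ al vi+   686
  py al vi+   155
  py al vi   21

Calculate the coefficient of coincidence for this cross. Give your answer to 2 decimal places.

0.86

The two most frequent reciprocal classes, py al+ vi and py+ al vi+, are the parental types, so the F1 was py al+ vi / py+ al vi+.
The two rarest classes, py al vi and py+ al+ vi+, are the double crossovers. Comparing them with the parentals, only the al allele has switched, so al is the middle locus and the order is py – al – vi.
py–al: (291 + 39)/2000 = 0.1650; al–vi: (236 + 39)/2000 = 0.1375.
Expected DCO frequency = 0.1650 × 0.1375 ≈ 0.02269; observed = 39/2000 ≈ 0.01950.
Coefficient of coincidence = 0.01950/0.02269 ≈ 0.86.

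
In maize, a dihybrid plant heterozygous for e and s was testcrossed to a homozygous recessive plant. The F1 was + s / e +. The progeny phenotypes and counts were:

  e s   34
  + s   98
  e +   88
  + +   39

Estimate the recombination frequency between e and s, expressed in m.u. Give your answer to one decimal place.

The recombinant classes are + + and e s: 39 + 34 = 73.
Recombination frequency = 73/259 = 0.2819 ≈ 28.2%, i.e. 28.2 m.u.

28.2 m.u.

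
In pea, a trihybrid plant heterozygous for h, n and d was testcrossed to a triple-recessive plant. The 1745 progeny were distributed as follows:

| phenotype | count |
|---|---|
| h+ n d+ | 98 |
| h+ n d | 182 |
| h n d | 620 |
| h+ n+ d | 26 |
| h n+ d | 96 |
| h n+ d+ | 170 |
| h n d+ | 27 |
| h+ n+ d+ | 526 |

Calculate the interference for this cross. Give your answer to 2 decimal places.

0.08

The two most frequent reciprocal classes, h+ n+ d+ and h n d, are the parental types, so the F1 was h+ n+ d+ / h n d.
The two rarest classes, h+ n+ d and h n d+, are the double crossovers. Comparing them with the parentals, only the d allele has switched, so d is the middle locus and the order is h – d – n.
h–d: (352 + 53)/1745 = 0.2321; d–n: (194 + 53)/1745 = 0.1415.
Expected DCO frequency = 0.2321 × 0.1415 ≈ 0.03284; observed = 53/1745 ≈ 0.03037.
Coefficient of coincidence = 0.03037/0.03284 ≈ 0.92; interference = 1 − 0.92 = 0.08.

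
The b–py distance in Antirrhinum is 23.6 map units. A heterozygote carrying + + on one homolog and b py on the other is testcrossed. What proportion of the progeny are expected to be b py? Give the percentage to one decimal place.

38.2%

A map distance of 23.6 map units corresponds to a recombination frequency of 0.236.
The F1 is + + / b py, so b py is a parental gamete class with expected frequency (1 − r)/2 = 0.764/2 = 0.3820.
That is 0.3820 = 38.2% of the progeny.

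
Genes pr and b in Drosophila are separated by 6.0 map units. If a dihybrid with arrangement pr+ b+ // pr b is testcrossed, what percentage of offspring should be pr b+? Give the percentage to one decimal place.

3.0%

A map distance of 6.0 map units corresponds to a recombination frequency of 0.060.
The F1 is pr+ b+ / pr b, so pr b+ is a recombinant gamete class with expected frequency r/2 = 0.060/2 = 0.0300.
That is 0.0300 = 3.0% of the progeny.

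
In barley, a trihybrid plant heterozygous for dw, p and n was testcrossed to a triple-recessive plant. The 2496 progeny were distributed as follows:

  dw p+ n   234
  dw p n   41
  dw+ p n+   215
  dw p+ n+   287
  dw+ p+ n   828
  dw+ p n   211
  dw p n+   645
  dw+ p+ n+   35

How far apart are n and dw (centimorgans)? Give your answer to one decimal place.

The two most frequent reciprocal classes, dw+ p+ n and dw p n+, are the parental types, so the F1 was dw+ p+ n / dw p n+.
The two rarest classes, dw+ p+ n+ and dw p n, are the double crossovers. Comparing them with the parentals, only the n allele has switched, so n is the middle locus and the order is p – n – dw.
Crossovers in the n–dw interval produce the single-crossover classes dw p+ n and dw+ p n+ (234 + 215 = 449) plus the double crossovers (76).
RF(n–dw) = (449 + 76) / 2496 = 525/2496 = 0.2103 → 21.0 centimorgans.

21.0 centimorgans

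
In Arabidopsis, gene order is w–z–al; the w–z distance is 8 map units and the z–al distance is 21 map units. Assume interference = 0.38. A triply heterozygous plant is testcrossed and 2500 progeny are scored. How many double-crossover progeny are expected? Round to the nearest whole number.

Map distances give recombination frequencies of 0.080 and 0.210 for the two intervals.
With interference 0.38 (so coincidence = 0.62), expected double-crossover frequency = 0.080 × 0.210 × 0.62 = 0.01042.
Expected number = 0.01042 × 2500 = 26.04 ≈ 26.

26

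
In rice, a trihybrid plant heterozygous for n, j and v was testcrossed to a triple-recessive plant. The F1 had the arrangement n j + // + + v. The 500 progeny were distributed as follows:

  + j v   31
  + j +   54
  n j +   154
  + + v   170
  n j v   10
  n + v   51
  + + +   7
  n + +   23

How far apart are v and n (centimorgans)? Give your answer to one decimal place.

The two rarest classes, n j v and + + +, are the double crossovers. Comparing them with the parentals, only the v allele has switched, so v is the middle locus and the order is n – v – j.
Crossovers in the n–v interval produce the single-crossover classes + j + and n + v (54 + 51 = 105) plus the double crossovers (17).
RF(n–v) = (105 + 17) / 500 = 122/500 = 0.2440 → 24.4 centimorgans.

24.4 centimorgans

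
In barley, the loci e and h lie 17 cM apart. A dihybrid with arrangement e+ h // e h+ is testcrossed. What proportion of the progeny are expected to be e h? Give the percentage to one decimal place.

8.5%

A map distance of 17 cM corresponds to a recombination frequency of 0.170.
The F1 is e+ h / e h+, so e h is a recombinant gamete class with expected frequency r/2 = 0.170/2 = 0.0850.
That is 0.0850 = 8.5% of the progeny.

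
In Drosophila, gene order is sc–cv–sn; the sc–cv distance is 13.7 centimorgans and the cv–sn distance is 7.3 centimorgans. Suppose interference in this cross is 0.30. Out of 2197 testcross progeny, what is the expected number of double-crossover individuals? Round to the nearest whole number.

Map distances give recombination frequencies of 0.137 and 0.073 for the two intervals.
With interference 0.30 (so coincidence = 0.70), expected double-crossover frequency = 0.137 × 0.073 × 0.70 = 0.00700.
Expected number = 0.00700 × 2197 = 15.38 ≈ 15.

15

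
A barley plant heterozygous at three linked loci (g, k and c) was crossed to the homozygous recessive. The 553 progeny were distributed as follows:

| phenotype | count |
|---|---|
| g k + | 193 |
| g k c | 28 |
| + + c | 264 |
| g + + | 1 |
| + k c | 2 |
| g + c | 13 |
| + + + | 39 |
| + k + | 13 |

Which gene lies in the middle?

k

The two most frequent reciprocal classes, g k + and + + c, are the parental types, so the F1 was g k + / + + c.
The two rarest classes, g + + and + k c, are the double crossovers. Comparing them with the parentals, only the k allele has switched, so k is the middle locus and the order is c – k – g.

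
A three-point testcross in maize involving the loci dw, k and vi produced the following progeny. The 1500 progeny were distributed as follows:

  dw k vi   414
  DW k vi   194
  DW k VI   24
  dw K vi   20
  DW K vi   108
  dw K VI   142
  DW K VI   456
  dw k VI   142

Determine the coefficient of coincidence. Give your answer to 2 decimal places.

0.59

The two most frequent reciprocal classes, dw k vi and DW K VI, are the parental types, so the F1 was dw k vi / DW K VI.
The two rarest classes, dw K vi and DW k VI, are the double crossovers. Comparing them with the parentals, only the k allele has switched, so k is the middle locus and the order is dw – k – vi.
dw–k: (336 + 44)/1500 = 0.2533; k–vi: (250 + 44)/1500 = 0.1960.
Expected DCO frequency = 0.2533 × 0.1960 ≈ 0.04965; observed = 44/1500 ≈ 0.02933.
Coefficient of coincidence = 0.02933/0.04965 ≈ 0.59.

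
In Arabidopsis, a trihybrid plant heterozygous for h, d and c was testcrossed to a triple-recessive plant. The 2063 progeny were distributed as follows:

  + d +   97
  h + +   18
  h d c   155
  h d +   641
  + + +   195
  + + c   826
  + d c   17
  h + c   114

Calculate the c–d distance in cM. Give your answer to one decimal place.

The two most frequent reciprocal classes, + + c and h d +, are the parental types, so the F1 was + + c / h d +.
The two rarest classes, + d c and h + +, are the double crossovers. Comparing them with the parentals, only the d allele has switched, so d is the middle locus and the order is h – d – c.
Crossovers in the d–c interval produce the single-crossover classes + + + and h d c (195 + 155 = 350) plus the double crossovers (35).
RF(d–c) = (350 + 35) / 2063 = 385/2063 = 0.1866 → 18.7 cM.

18.7 cM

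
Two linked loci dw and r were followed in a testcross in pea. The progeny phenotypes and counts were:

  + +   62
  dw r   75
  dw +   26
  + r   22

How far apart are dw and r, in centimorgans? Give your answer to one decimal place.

25.9 centimorgans

The two most frequent classes, + + (62) and dw r (75), are the parental types, so the F1 was + + / dw r.
The recombinant classes are + r and dw +: 22 + 26 = 48.
Recombination frequency = 48/185 = 0.2595 ≈ 25.9%, i.e. 25.9 centimorgans.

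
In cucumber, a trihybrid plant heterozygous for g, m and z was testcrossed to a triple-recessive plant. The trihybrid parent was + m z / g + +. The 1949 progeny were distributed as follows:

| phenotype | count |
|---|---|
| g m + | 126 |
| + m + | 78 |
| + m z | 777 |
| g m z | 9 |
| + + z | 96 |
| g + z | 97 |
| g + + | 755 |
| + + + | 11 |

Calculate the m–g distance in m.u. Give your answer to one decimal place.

12.4 m.u.

The two rarest classes, g m z and + + +, are the double crossovers. Comparing them with the parentals, only the g allele has switched, so g is the middle locus and the order is m – g – z.
Crossovers in the m–g interval produce the single-crossover classes + + z and g m + (96 + 126 = 222) plus the double crossovers (20).
RF(m–g) = (222 + 20) / 1949 = 242/1949 = 0.1242 → 12.4 m.u.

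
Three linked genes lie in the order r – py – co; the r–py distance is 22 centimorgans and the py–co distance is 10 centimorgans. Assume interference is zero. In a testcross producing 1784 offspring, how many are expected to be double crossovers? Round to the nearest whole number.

Map distances give recombination frequencies of 0.220 and 0.100 for the two intervals.
With no interference, expected double-crossover frequency = 0.220 × 0.100 = 0.02200.
Expected number = 0.02200 × 1784 = 39.25 ≈ 39.

39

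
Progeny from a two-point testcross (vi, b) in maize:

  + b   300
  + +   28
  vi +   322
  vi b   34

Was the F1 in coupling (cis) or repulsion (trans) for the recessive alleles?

The two most frequent classes are + b (300) and vi + (322); these are the parental (non-recombinant) types.
So the F1 carried + b on one chromosome and vi + on the other — the recessive alleles are on opposite chromosomes (trans / repulsion).

trans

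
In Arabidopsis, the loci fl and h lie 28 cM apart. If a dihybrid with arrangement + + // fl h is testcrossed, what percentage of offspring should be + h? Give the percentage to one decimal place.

14.0%

A map distance of 28 cM corresponds to a recombination frequency of 0.280.
The F1 is + + / fl h, so + h is a recombinant gamete class with expected frequency r/2 = 0.280/2 = 0.1400.
That is 0.1400 = 14.0% of the progeny.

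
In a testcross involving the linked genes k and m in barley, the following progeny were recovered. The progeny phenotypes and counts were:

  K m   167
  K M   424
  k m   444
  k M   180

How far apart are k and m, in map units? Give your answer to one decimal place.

28.6 map units

The two most frequent classes, K M (424) and k m (444), are the parental types, so the F1 was K M / k m.
The recombinant classes are K m and k M: 167 + 180 = 347.
Recombination frequency = 347/1215 = 0.2856 ≈ 28.6%, i.e. 28.6 map units.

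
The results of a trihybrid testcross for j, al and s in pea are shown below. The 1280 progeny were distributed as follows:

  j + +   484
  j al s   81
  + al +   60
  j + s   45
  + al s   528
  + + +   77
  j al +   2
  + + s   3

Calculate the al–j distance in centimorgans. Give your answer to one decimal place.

12.7 centimorgans

The two most frequent reciprocal classes, + al s and j + +, are the parental types, so the F1 was + al s / j + +.
The two rarest classes, + + s and j al +, are the double crossovers. Comparing them with the parentals, only the al allele has switched, so al is the middle locus and the order is s – al – j.
Crossovers in the al–j interval produce the single-crossover classes j al s and + + + (81 + 77 = 158) plus the double crossovers (5).
RF(al–j) = (158 + 5) / 1280 = 163/1280 = 0.1273 → 12.7 centimorgans.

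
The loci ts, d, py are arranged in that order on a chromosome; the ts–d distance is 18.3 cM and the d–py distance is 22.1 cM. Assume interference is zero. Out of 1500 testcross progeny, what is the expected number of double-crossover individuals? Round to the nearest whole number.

Map distances give recombination frequencies of 0.183 and 0.221 for the two intervals.
With no interference, expected double-crossover frequency = 0.183 × 0.221 = 0.04044.
Expected number = 0.04044 × 1500 = 60.66 ≈ 61.

61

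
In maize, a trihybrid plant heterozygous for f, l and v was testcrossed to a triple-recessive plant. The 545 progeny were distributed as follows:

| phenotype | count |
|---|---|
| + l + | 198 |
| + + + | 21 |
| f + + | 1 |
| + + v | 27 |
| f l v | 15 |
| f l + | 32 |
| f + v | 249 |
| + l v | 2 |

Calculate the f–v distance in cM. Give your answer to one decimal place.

The two most frequent reciprocal classes, + l + and f + v, are the parental types, so the F1 was + l + / f + v.
The two rarest classes, + l v and f + +, are the double crossovers. Comparing them with the parentals, only the v allele has switched, so v is the middle locus and the order is f – v – l.
Crossovers in the f–v interval produce the single-crossover classes f l + and + + v (32 + 27 = 59) plus the double crossovers (3).
RF(f–v) = (59 + 3) / 545 = 62/545 = 0.1138 → 11.4 cM.

11.4 cM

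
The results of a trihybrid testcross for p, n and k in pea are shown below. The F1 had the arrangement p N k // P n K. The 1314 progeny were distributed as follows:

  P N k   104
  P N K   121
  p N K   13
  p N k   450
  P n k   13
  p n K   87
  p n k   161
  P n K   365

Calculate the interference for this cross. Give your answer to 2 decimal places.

The two rarest classes, p N K and P n k, are the double crossovers. Comparing them with the parentals, only the k allele has switched, so k is the middle locus and the order is p – k – n.
p–k: (191 + 26)/1314 = 0.1651; k–n: (282 + 26)/1314 = 0.2344.
Expected DCO frequency = 0.1651 × 0.2344 ≈ 0.03870; observed = 26/1314 ≈ 0.01979.
Coefficient of coincidence = 0.01979/0.03870 ≈ 0.51; interference = 1 − 0.51 = 0.49.

0.49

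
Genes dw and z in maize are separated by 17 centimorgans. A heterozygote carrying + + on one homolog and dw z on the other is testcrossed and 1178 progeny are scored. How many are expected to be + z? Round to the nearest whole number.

100

A map distance of 17 centimorgans corresponds to a recombination frequency of 0.170.
The F1 is + + / dw z, so + z is a recombinant gamete class with expected frequency r/2 = 0.170/2 = 0.0850.
Expected number = 0.0850 × 1178 = 100.13 ≈ 100.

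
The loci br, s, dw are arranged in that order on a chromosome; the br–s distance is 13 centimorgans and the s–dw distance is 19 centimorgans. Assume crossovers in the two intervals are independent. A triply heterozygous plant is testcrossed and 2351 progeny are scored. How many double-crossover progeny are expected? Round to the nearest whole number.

Map distances give recombination frequencies of 0.130 and 0.190 for the two intervals.
With no interference, expected double-crossover frequency = 0.130 × 0.190 = 0.02470.
Expected number = 0.02470 × 2351 = 58.07 ≈ 58.

58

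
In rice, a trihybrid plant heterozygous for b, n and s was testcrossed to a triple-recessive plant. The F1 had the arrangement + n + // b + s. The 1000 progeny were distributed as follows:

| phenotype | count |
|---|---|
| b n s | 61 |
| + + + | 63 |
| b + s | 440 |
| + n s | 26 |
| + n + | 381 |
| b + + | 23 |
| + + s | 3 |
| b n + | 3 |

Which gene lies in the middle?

b

The two rarest classes, b n + and + + s, are the double crossovers. Comparing them with the parentals, only the b allele has switched, so b is the middle locus and the order is n – b – s.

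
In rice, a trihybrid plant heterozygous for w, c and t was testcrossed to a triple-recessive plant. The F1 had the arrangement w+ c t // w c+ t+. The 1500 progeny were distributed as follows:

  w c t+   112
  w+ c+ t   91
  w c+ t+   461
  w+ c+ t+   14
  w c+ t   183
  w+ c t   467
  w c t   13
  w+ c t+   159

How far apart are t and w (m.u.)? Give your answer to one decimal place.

The two rarest classes, w c t and w+ c+ t+, are the double crossovers. Comparing them with the parentals, only the w allele has switched, so w is the middle locus and the order is c – w – t.
Crossovers in the w–t interval produce the single-crossover classes w+ c t+ and w c+ t (159 + 183 = 342) plus the double crossovers (27).
RF(w–t) = (342 + 27) / 1500 = 369/1500 = 0.2460 → 24.6 m.u.

24.6 m.u.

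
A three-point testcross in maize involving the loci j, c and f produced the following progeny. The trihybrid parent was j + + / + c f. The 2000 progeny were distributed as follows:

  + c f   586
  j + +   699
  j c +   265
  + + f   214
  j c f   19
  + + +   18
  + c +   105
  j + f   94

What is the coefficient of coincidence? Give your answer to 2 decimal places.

0.61

The two rarest classes, + + + and j c f, are the double crossovers. Comparing them with the parentals, only the j allele has switched, so j is the middle locus and the order is c – j – f.
c–j: (479 + 37)/2000 = 0.2580; j–f: (199 + 37)/2000 = 0.1180.
Expected DCO frequency = 0.2580 × 0.1180 ≈ 0.03044; observed = 37/2000 ≈ 0.01850.
Coefficient of coincidence = 0.01850/0.03044 ≈ 0.61.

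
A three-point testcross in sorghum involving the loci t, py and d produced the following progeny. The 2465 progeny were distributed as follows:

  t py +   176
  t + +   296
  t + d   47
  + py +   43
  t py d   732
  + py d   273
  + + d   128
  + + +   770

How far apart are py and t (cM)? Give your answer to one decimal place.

The two most frequent reciprocal classes, + + + and t py d, are the parental types, so the F1 was + + + / t py d.
The two rarest classes, + py + and t + d, are the double crossovers. Comparing them with the parentals, only the py allele has switched, so py is the middle locus and the order is t – py – d.
Crossovers in the t–py interval produce the single-crossover classes t + + and + py d (296 + 273 = 569) plus the double crossovers (90).
RF(t–py) = (569 + 90) / 2465 = 659/2465 = 0.2673 → 26.7 cM.

26.7 cM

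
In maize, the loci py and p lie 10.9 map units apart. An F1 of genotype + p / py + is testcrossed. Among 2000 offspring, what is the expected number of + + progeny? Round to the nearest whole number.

A map distance of 10.9 map units corresponds to a recombination frequency of 0.109.
The F1 is + p / py +, so + + is a recombinant gamete class with expected frequency r/2 = 0.109/2 = 0.0545.
Expected number = 0.0545 × 2000 = 109.00 ≈ 109.

109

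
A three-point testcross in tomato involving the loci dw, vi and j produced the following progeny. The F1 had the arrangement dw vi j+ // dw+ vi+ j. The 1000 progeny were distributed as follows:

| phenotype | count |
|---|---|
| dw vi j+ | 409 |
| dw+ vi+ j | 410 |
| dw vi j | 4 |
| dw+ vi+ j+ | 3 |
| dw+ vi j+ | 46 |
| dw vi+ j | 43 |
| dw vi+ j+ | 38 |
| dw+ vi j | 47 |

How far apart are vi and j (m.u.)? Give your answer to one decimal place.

9.2 m.u.

The two rarest classes, dw vi j and dw+ vi+ j+, are the double crossovers. Comparing them with the parentals, only the j allele has switched, so j is the middle locus and the order is dw – j – vi.
Crossovers in the j–vi interval produce the single-crossover classes dw vi+ j+ and dw+ vi j (38 + 47 = 85) plus the double crossovers (7).
RF(j–vi) = (85 + 7) / 1000 = 92/1000 = 0.0920 → 9.2 m.u.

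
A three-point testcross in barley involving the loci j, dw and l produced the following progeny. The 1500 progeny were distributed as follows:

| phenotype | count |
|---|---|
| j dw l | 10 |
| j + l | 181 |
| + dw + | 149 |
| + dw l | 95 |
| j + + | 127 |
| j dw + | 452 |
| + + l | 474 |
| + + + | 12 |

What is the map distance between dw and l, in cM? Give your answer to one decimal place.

The two most frequent reciprocal classes, + + l and j dw +, are the parental types, so the F1 was + + l / j dw +.
The two rarest classes, + + + and j dw l, are the double crossovers. Comparing them with the parentals, only the l allele has switched, so l is the middle locus and the order is j – l – dw.
Crossovers in the l–dw interval produce the single-crossover classes + dw l and j + + (95 + 127 = 222) plus the double crossovers (22).
RF(l–dw) = (222 + 22) / 1500 = 244/1500 = 0.1627 → 16.3 cM.

16.3 cM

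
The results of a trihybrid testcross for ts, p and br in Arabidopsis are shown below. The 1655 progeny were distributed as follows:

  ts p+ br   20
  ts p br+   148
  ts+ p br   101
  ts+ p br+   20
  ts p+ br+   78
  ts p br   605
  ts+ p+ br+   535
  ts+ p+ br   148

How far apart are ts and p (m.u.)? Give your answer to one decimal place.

13.2 m.u.

The two most frequent reciprocal classes, ts p br and ts+ p+ br+, are the parental types, so the F1 was ts p br / ts+ p+ br+.
The two rarest classes, ts p+ br and ts+ p br+, are the double crossovers. Comparing them with the parentals, only the p allele has switched, so p is the middle locus and the order is br – p – ts.
Crossovers in the p–ts interval produce the single-crossover classes ts+ p br and ts p+ br+ (101 + 78 = 179) plus the double crossovers (40).
RF(p–ts) = (179 + 40) / 1655 = 219/1655 = 0.1323 → 13.2 m.u.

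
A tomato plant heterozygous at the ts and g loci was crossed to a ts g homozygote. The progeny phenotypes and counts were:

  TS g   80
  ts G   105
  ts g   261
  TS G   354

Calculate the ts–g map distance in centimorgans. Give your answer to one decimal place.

23.1 centimorgans

The two most frequent classes, TS G (354) and ts g (261), are the parental types, so the F1 was TS G / ts g.
The recombinant classes are TS g and ts G: 80 + 105 = 185.
Recombination frequency = 185/800 = 0.2313 ≈ 23.1%, i.e. 23.1 centimorgans.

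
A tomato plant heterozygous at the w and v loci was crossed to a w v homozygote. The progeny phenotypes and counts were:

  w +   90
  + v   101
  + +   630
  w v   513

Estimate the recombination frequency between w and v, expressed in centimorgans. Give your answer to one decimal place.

14.3 centimorgans

The two most frequent classes, + + (630) and w v (513), are the parental types, so the F1 was + + / w v.
The recombinant classes are + v and w +: 101 + 90 = 191.
Recombination frequency = 191/1334 = 0.1432 ≈ 14.3%, i.e. 14.3 centimorgans.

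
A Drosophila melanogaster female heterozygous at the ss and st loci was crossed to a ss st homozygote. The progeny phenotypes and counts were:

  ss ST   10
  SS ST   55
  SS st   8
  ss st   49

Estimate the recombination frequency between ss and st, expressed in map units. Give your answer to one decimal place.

14.8 map units

The two most frequent classes, SS ST (55) and ss st (49), are the parental types, so the F1 was SS ST / ss st.
The recombinant classes are SS st and ss ST: 8 + 10 = 18.
Recombination frequency = 18/122 = 0.1475 ≈ 14.8%, i.e. 14.8 map units.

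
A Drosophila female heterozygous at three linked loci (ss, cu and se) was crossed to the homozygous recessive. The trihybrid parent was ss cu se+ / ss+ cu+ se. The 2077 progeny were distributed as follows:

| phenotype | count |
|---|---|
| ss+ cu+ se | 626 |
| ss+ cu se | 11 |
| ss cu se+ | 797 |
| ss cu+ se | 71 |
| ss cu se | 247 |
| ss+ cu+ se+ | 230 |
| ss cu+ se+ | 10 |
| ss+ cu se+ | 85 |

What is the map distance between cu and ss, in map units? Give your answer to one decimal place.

The two rarest classes, ss cu+ se+ and ss+ cu se, are the double crossovers. Comparing them with the parentals, only the cu allele has switched, so cu is the middle locus and the order is ss – cu – se.
Crossovers in the ss–cu interval produce the single-crossover classes ss+ cu se+ and ss cu+ se (85 + 71 = 156) plus the double crossovers (21).
RF(ss–cu) = (156 + 21) / 2077 = 177/2077 = 0.0852 → 8.5 map units.

8.5 map units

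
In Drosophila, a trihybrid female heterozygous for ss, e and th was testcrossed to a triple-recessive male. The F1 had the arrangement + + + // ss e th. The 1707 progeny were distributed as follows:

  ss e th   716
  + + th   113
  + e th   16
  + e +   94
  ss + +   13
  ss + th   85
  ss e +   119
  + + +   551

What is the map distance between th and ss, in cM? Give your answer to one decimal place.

15.3 cM

The two rarest classes, ss + + and + e th, are the double crossovers. Comparing them with the parentals, only the ss allele has switched, so ss is the middle locus and the order is th – ss – e.
Crossovers in the th–ss interval produce the single-crossover classes + + th and ss e + (113 + 119 = 232) plus the double crossovers (29).
RF(th–ss) = (232 + 29) / 1707 = 261/1707 = 0.1529 → 15.3 cM.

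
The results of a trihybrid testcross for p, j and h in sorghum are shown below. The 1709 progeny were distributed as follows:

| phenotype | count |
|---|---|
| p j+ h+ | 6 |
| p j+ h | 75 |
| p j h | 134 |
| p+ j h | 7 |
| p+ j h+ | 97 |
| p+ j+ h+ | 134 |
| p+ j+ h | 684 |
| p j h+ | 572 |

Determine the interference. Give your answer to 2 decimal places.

0.57

The two most frequent reciprocal classes, p+ j+ h and p j h+, are the parental types, so the F1 was p+ j+ h / p j h+.
The two rarest classes, p+ j h and p j+ h+, are the double crossovers. Comparing them with the parentals, only the j allele has switched, so j is the middle locus and the order is p – j – h.
p–j: (172 + 13)/1709 = 0.1083; j–h: (268 + 13)/1709 = 0.1644.
Expected DCO frequency = 0.1083 × 0.1644 ≈ 0.01780; observed = 13/1709 ≈ 0.00761.
Coefficient of coincidence = 0.00761/0.01780 ≈ 0.43; interference = 1 − 0.43 = 0.57.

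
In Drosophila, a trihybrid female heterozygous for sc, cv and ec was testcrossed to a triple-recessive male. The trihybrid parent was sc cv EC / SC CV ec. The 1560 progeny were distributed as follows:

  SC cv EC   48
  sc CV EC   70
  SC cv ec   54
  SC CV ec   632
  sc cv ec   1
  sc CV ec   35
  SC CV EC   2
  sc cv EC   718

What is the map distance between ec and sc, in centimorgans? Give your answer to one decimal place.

The two rarest classes, sc cv ec and SC CV EC, are the double crossovers. Comparing them with the parentals, only the ec allele has switched, so ec is the middle locus and the order is cv – ec – sc.
Crossovers in the ec–sc interval produce the single-crossover classes SC cv EC and sc CV ec (48 + 35 = 83) plus the double crossovers (3).
RF(ec–sc) = (83 + 3) / 1560 = 86/1560 = 0.0551 → 5.5 centimorgans.

5.5 centimorgans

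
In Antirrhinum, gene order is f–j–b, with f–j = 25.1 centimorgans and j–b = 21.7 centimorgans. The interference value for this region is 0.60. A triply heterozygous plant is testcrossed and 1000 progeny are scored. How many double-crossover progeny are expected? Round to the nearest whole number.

22

Map distances give recombination frequencies of 0.251 and 0.217 for the two intervals.
With interference 0.60 (so coincidence = 0.40), expected double-crossover frequency = 0.251 × 0.217 × 0.40 = 0.02179.
Expected number = 0.02179 × 1000 = 21.79 ≈ 22.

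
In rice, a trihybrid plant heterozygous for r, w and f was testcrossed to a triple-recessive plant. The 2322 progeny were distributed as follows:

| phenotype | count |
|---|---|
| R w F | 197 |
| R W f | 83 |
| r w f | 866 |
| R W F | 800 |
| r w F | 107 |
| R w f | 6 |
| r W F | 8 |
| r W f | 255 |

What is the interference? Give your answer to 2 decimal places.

The two most frequent reciprocal classes, r w f and R W F, are the parental types, so the F1 was r w f / R W F.
The two rarest classes, R w f and r W F, are the double crossovers. Comparing them with the parentals, only the r allele has switched, so r is the middle locus and the order is w – r – f.
w–r: (452 + 14)/2322 = 0.2007; r–f: (190 + 14)/2322 = 0.0879.
Expected DCO frequency = 0.2007 × 0.0879 ≈ 0.01764; observed = 14/2322 ≈ 0.00603.
Coefficient of coincidence = 0.00603/0.01764 ≈ 0.34; interference = 1 − 0.34 = 0.66.

0.66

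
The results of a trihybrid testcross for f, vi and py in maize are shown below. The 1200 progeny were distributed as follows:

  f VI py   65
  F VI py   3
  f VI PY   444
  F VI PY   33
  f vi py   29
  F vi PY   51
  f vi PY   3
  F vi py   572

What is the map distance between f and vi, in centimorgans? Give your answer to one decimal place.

5.7 centimorgans

The two most frequent reciprocal classes, F vi py and f VI PY, are the parental types, so the F1 was F vi py / f VI PY.
The two rarest classes, F VI py and f vi PY, are the double crossovers. Comparing them with the parentals, only the vi allele has switched, so vi is the middle locus and the order is f – vi – py.
Crossovers in the f–vi interval produce the single-crossover classes f vi py and F VI PY (29 + 33 = 62) plus the double crossovers (6).
RF(f–vi) = (62 + 6) / 1200 = 68/1200 = 0.0567 → 5.7 centimorgans.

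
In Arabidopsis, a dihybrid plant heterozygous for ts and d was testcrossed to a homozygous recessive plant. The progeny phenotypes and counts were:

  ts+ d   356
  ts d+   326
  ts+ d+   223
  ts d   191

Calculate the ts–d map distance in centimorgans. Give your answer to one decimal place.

37.8 centimorgans

The two most frequent classes, ts+ d (356) and ts d+ (326), are the parental types, so the F1 was ts+ d / ts d+.
The recombinant classes are ts+ d+ and ts d: 223 + 191 = 414.
Recombination frequency = 414/1096 = 0.3777 ≈ 37.8%, i.e. 37.8 centimorgans.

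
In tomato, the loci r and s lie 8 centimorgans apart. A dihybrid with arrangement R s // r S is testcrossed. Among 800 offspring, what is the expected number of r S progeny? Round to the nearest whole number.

A map distance of 8 centimorgans corresponds to a recombination frequency of 0.080.
The F1 is R s / r S, so r S is a parental gamete class with expected frequency (1 − r)/2 = 0.920/2 = 0.4600.
Expected number = 0.4600 × 800 = 368.00 ≈ 368.

368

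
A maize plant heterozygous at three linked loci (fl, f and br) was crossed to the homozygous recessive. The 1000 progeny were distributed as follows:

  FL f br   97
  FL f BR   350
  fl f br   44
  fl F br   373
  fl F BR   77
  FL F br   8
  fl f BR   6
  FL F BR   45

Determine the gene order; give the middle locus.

The two most frequent reciprocal classes, FL f BR and fl F br, are the parental types, so the F1 was FL f BR / fl F br.
The two rarest classes, fl f BR and FL F br, are the double crossovers. Comparing them with the parentals, only the fl allele has switched, so fl is the middle locus and the order is f – fl – br.

fl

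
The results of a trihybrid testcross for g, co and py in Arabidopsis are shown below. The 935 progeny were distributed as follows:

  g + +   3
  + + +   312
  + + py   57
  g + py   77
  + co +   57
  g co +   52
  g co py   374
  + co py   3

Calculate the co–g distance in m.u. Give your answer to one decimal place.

15.0 m.u.

The two most frequent reciprocal classes, g co py and + + +, are the parental types, so the F1 was g co py / + + +.
The two rarest classes, + co py and g + +, are the double crossovers. Comparing them with the parentals, only the g allele has switched, so g is the middle locus and the order is py – g – co.
Crossovers in the g–co interval produce the single-crossover classes g + py and + co + (77 + 57 = 134) plus the double crossovers (6).
RF(g–co) = (134 + 6) / 935 = 140/935 = 0.1497 → 15.0 m.u.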